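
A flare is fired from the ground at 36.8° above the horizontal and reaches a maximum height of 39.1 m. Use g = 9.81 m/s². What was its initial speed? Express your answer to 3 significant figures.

46.2 m/s

At maximum height v_y = 0, so (v₀ sin θ)² = 2 g H.
v₀ sin 36.8° = √(2 × 9.81 × 39.1) = 27.70 m/s.
v₀ = 27.70 / sin 36.8° = 27.70 / 0.5990 = 46.2 m/s.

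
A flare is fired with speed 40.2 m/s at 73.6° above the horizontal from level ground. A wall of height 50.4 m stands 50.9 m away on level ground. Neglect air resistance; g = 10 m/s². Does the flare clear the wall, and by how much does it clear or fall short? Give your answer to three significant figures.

v_x = 40.2 cos 73.6° = 11.35 m/s; v_y0 = 40.2 sin 73.6° = 38.56 m/s.
Time to reach the wall: t = 50.9 / 11.35 = 4.485 s.
Height at that point: y = 38.56×4.485 − 5.000×4.485² = 72.37 m.
That is 72.37 − 50.4 = 22.0 m above the top of the wall, so the flare clears it.

Yes — it clears the wall by 22.0 m.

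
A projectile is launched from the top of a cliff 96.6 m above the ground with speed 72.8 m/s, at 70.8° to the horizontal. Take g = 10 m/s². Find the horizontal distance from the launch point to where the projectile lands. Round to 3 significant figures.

Components: v_x = 72.8 cos 70.8° = 23.94 m/s, v_y = 72.8 sin 70.8° = 68.75 m/s.
Vertical: 0 = 96.6 + 68.75 t − ½(10) t² ⇒ 5.000 t² − 68.75 t − 96.6 = 0.
t = [68.75 + √(4727 + 1932)] / 10.00 = 15.04 s.
Horizontal: R = v_x · t = 23.94 × 15.04 = 360 m.

360 m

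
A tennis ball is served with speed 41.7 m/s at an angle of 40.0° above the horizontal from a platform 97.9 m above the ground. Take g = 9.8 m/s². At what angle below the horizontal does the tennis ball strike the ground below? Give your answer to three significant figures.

v_x = 41.7 cos 40.0° = 31.94 m/s.
At impact |v_y| = √(v_y0² + 2 g h) = √(26.80² + 2×9.8×97.9) = 51.35 m/s.
Angle below horizontal = arctan(|v_y| / v_x) = arctan(51.35 / 31.94) = 58.1°.

58.1°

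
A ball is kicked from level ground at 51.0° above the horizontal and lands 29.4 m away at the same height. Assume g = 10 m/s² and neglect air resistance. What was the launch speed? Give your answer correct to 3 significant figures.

On level ground, R = v₀² sin(2θ) / g, so v₀ = √(R g / sin 2θ).
sin(2 × 51.0°) = 0.9781.
v₀ = √(29.4 × 10 / 0.9781) = √300.6 = 17.3 m/s.

17.3 m/s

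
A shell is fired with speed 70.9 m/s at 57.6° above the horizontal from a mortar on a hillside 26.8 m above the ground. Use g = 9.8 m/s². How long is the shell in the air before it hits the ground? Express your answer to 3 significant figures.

12.6 s

Vertical component: v_y = 70.9 sin 57.6° = 59.86 m/s.
Taking up as positive with launch at y = 26.8 m, landing at y = 0: 0 = 26.8 + 59.86 t − ½(9.8) t².
Solving 4.900 t² − 59.86 t − 26.8 = 0 gives t = [59.86 + √(59.86² + 4·4.900·26.8)] / 9.800 = 12.6 s.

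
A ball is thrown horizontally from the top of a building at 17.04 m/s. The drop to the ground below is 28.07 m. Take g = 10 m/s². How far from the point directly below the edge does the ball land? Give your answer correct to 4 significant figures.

40.37 m

Initial vertical velocity is zero, so the fall time comes from h = ½ g t²: t = √(2 × 28.07 / 10) = 2.3694 s.
Horizontal motion is uniform at 17.04 m/s, so x = 17.04 × 2.3694 = 40.37 m.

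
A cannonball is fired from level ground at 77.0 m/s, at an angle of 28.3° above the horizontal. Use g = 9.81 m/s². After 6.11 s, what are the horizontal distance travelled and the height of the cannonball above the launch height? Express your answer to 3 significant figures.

x = 414 m, y = 39.9 m

v_x = 77.0 cos 28.3° = 67.80 m/s; v_y0 = 77.0 sin 28.3° = 36.50 m/s.
x = v_x t = 67.80 × 6.11 = 414 m.
y = v_y0 t − ½ g t² = 36.50×6.11 − 4.905×6.11² = 39.9 m.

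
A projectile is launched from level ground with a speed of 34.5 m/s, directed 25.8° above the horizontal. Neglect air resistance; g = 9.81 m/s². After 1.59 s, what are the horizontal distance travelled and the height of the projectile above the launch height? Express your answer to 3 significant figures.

x = 49.4 m, y = 11.5 m

v_x = 34.5 cos 25.8° = 31.06 m/s; v_y0 = 34.5 sin 25.8° = 15.02 m/s.
x = v_x t = 31.06 × 1.59 = 49.4 m.
y = v_y0 t − ½ g t² = 15.02×1.59 − 4.905×1.59² = 11.5 m.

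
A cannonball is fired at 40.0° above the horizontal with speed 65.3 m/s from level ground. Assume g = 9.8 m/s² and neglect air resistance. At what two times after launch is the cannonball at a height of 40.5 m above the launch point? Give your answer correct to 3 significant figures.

v_y0 = 65.3 sin 40.0° = 41.97 m/s.
Set y = v_y0 t − ½ g t² = 40.5: 4.900 t² − 41.97 t + 40.5 = 0.
t = [41.97 ± √(1761 − 793.8)] / 9.8 = (41.97 ± 31.10) / 9.8, giving t = 1.11 s or t = 7.46 s.
So the cannonball is at 40.5 m at t = 1.11 s (rising) and t = 7.46 s (falling).

1.11 s and 7.46 s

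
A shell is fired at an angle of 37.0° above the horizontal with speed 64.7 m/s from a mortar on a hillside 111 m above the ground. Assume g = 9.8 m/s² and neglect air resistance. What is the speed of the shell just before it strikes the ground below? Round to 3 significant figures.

79.8 m/s

v_x = 64.7 cos 37.0° = 51.67 m/s is unchanged throughout.
For the vertical component, v_y² = v_y0² + 2 g h = (38.94)² + 2×9.8×111 = 3692, so |v_y| = 60.76 m/s.
Impact speed = √(v_x² + v_y²) = √(2670 + 3692) = 79.8 m/s.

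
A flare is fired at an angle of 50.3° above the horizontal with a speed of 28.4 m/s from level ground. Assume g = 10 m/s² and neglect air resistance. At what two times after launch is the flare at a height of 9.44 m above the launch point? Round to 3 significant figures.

v_y0 = 28.4 sin 50.3° = 21.85 m/s.
Set y = v_y0 t − ½ g t² = 9.44: 5.000 t² − 21.85 t + 9.44 = 0.
t = [21.85 ± √(477.4 − 188.8)] / 10 = (21.85 ± 16.99) / 10, giving t = 0.486 s or t = 3.88 s.
So the flare is at 9.44 m at t = 0.486 s (rising) and t = 3.88 s (falling).

0.486 s and 3.88 s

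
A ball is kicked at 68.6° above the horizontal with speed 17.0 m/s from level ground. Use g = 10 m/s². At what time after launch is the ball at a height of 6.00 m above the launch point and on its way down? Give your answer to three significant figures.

2.73 s

v_y0 = 17.0 sin 68.6° = 15.83 m/s.
Set y = v_y0 t − ½ g t² = 6.00: 5.000 t² − 15.83 t + 6.00 = 0.
t = [15.83 ± √(250.6 − 120.0)] / 10 = (15.83 ± 11.43) / 10, giving t = 0.440 s or t = 2.73 s.
On the way down corresponds to the larger root: t = 2.73 s.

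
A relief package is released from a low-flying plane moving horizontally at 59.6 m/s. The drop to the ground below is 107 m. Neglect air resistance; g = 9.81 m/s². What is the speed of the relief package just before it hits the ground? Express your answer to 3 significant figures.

75.2 m/s

Fall time: t = √(2 × 107 / 9.81) = 4.671 s.
At impact: v_x = 59.6 m/s (unchanged), v_y = g t = 9.81 × 4.671 = 45.82 m/s.
Speed = √(v_x² + v_y²) = √(3552 + 2099) = 75.2 m/s.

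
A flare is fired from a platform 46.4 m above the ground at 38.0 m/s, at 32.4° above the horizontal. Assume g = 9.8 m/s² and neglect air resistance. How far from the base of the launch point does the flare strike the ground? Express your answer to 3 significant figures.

Components: v_x = 38.0 cos 32.4° = 32.08 m/s, v_y = 38.0 sin 32.4° = 20.36 m/s.
Vertical: 0 = 46.4 + 20.36 t − ½(9.8) t² ⇒ 4.900 t² − 20.36 t − 46.4 = 0.
t = [20.36 + √(414.5 + 909.4)] / 9.800 = 5.790 s.
Horizontal: R = v_x · t = 32.08 × 5.790 = 186 m.

186 m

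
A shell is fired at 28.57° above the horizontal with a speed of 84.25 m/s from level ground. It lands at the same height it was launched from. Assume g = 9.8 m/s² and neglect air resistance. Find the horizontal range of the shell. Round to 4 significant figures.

For level ground, R = v₀² sin(2θ) / g.
sin(2 × 28.57°) = sin 57.140° = 0.8400.
R = (84.25)² × 0.8400 / 9.8 = 608.4 m.

608.4 m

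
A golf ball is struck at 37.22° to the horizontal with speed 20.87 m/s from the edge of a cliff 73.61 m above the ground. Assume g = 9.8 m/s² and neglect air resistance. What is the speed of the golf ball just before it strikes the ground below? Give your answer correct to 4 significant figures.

v_x = 20.87 cos 37.22° = 16.619 m/s is unchanged throughout.
For the vertical component, v_y² = v_y0² + 2 g h = (12.624)² + 2×9.8×73.61 = 1602.1, so |v_y| = 40.026 m/s.
Impact speed = √(v_x² + v_y²) = √(276.19 + 1602.1) = 43.34 m/s.

43.34 m/s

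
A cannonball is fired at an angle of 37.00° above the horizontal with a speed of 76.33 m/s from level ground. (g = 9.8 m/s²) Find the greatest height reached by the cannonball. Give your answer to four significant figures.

107.7 m

Vertical component of launch velocity: v_y = 76.33 sin 37.00° = 45.937 m/s.
At the highest point the vertical velocity is zero, so v_y² = 2 g h_max.
h_max = (45.937)² / (2 × 9.8) = 2110.2 / 19.60 = 107.7 m.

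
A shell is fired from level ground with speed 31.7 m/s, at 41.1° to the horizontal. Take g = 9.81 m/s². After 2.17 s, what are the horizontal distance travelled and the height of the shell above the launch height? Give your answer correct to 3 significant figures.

v_x = 31.7 cos 41.1° = 23.89 m/s; v_y0 = 31.7 sin 41.1° = 20.84 m/s.
x = v_x t = 23.89 × 2.17 = 51.8 m.
y = v_y0 t − ½ g t² = 20.84×2.17 − 4.905×2.17² = 22.1 m.

x = 51.8 m, y = 22.1 m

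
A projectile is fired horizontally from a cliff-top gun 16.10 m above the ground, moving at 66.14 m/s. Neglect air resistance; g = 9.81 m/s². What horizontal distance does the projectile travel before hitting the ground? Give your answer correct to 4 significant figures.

119.8 m

Initial vertical velocity is zero, so the fall time comes from h = ½ g t²: t = √(2 × 16.10 / 9.81) = 1.8117 s.
Horizontal motion is uniform at 66.14 m/s, so x = 66.14 × 1.8117 = 119.8 m.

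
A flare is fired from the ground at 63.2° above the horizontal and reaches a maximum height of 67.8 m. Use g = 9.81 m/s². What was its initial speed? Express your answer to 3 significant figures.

40.9 m/s

At maximum height v_y = 0, so (v₀ sin θ)² = 2 g H.
v₀ sin 63.2° = √(2 × 9.81 × 67.8) = 36.47 m/s.
v₀ = 36.47 / sin 63.2° = 36.47 / 0.8926 = 40.9 m/s.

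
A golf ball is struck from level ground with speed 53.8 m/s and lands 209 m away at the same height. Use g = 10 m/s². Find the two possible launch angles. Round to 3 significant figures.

23.1° and 66.9°

Level-ground range: R = v₀² sin(2θ)/g ⇒ sin 2θ = R g / v₀² = 209×10/53.8² = 0.7221.
2θ = arcsin(0.7221) = 46.23° or 180° − 46.23° = 133.77°.
So θ = 23.1° or θ = 66.9°.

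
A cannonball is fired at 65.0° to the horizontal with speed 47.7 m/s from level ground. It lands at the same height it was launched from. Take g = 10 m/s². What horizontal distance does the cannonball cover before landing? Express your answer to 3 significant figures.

Components: v_x = 47.7 cos 65.0° = 20.16 m/s, v_y = 47.7 sin 65.0° = 43.23 m/s.
Time of flight (same landing height): t = 2 v_y / g = 2 × 43.23 / 10 = 8.646 s.
Range: R = v_x · t = 20.16 × 8.646 = 174 m.

174 m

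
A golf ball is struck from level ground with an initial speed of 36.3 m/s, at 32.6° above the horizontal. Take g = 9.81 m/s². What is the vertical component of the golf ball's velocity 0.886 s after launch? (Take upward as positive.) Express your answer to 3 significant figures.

Initial vertical component: v_y0 = 36.3 sin 32.6° = 19.56 m/s.
v_y(t) = v_y0 − g t = 19.56 − 9.81 × 0.886 = 10.9 m/s.

10.9 m/s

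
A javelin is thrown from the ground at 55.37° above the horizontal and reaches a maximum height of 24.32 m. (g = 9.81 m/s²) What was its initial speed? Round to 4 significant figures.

At maximum height v_y = 0, so (v₀ sin θ)² = 2 g H.
v₀ sin 55.37° = √(2 × 9.81 × 24.32) = 21.844 m/s.
v₀ = 21.844 / sin 55.37° = 21.844 / 0.8228 = 26.55 m/s.

26.55 m/s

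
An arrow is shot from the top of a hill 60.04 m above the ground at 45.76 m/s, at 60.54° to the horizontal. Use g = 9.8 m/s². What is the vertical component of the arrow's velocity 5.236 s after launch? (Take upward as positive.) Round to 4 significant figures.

-11.47 m/s

Initial vertical component: v_y0 = 45.76 sin 60.54° = 39.843 m/s.
v_y(t) = v_y0 − g t = 39.843 − 9.8 × 5.236 = -11.47 m/s.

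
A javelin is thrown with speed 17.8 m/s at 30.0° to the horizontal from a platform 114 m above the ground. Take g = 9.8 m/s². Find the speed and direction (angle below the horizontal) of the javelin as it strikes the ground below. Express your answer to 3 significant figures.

v_x = 17.8 cos 30.0° = 15.42 m/s (constant).
|v_y| at impact = √((8.900)² + 2×9.8×114) = 48.10 m/s.
Speed = √(15.42² + 48.10²) = 50.5 m/s; angle = arctan(48.10/15.42) = 72.2° below horizontal.

50.5 m/s at 72.2° below the horizontal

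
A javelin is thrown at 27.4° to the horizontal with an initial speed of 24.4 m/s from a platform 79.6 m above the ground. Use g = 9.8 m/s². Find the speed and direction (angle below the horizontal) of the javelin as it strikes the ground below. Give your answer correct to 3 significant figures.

46.4 m/s at 62.2° below the horizontal

v_x = 24.4 cos 27.4° = 21.66 m/s (constant).
|v_y| at impact = √((11.23)² + 2×9.8×79.6) = 41.06 m/s.
Speed = √(21.66² + 41.06²) = 46.4 m/s; angle = arctan(41.06/21.66) = 62.2° below horizontal.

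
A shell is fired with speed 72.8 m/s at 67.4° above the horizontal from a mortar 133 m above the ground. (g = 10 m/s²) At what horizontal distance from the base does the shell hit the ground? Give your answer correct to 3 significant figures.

425 m

Components: v_x = 72.8 cos 67.4° = 27.98 m/s, v_y = 72.8 sin 67.4° = 67.21 m/s.
Vertical: 0 = 133 + 67.21 t − ½(10) t² ⇒ 5.000 t² − 67.21 t − 133 = 0.
t = [67.21 + √(4517 + 2660)] / 10.00 = 15.19 s.
Horizontal: R = v_x · t = 27.98 × 15.19 = 425 m.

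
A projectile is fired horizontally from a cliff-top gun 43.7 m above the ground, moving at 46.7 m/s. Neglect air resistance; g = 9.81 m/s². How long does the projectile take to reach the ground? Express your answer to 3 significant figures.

2.98 s

The horizontal speed doesn't affect the fall. With v_y0 = 0, h = ½ g t².
t = √(2 × 43.7 / 9.81) = √8.909 = 2.98 s.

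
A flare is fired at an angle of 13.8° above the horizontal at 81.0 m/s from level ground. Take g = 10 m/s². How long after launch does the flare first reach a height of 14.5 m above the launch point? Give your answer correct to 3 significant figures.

1.02 s

v_y0 = 81.0 sin 13.8° = 19.32 m/s.
Set y = v_y0 t − ½ g t² = 14.5: 5.000 t² − 19.32 t + 14.5 = 0.
t = [19.32 ± √(373.3 − 290.0)] / 10 = (19.32 ± 9.127) / 10, giving t = 1.02 s or t = 2.84 s.
The flare is on the way up at the first time, so t = 1.02 s.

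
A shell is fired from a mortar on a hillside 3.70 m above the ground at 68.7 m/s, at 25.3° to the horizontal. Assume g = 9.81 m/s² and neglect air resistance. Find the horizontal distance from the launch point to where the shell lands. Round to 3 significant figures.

Components: v_x = 68.7 cos 25.3° = 62.11 m/s, v_y = 68.7 sin 25.3° = 29.36 m/s.
Vertical: 0 = 3.70 + 29.36 t − ½(9.81) t² ⇒ 4.905 t² − 29.36 t − 3.70 = 0.
t = [29.36 + √(862.0 + 72.59)] / 9.810 = 6.109 s.
Horizontal: R = v_x · t = 62.11 × 6.109 = 379 m.

379 m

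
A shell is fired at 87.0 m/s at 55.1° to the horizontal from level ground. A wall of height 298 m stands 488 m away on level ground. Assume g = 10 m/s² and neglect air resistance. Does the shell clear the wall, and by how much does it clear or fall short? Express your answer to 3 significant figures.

v_x = 87.0 cos 55.1° = 49.78 m/s; v_y0 = 87.0 sin 55.1° = 71.35 m/s.
Time to reach the wall: t = 488 / 49.78 = 9.803 s.
Height at that point: y = 71.35×9.803 − 5.000×9.803² = 219.0 m.
That is 298 − 219.0 = 79.0 m below the top of the wall, so the shell does not clear it.

No — it falls 79.0 m short of clearing the wall.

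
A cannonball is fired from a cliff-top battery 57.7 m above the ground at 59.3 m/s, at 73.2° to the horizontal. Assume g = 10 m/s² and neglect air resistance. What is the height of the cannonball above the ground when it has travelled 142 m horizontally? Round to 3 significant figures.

v_x = 59.3 cos 73.2° = 17.14 m/s, v_y0 = 59.3 sin 73.2° = 56.77 m/s.
Time to reach x = 142 m: t = x / v_x = 142 / 17.14 = 8.285 s.
y = 57.7 + v_y0 t − ½ g t² = 57.7 + 56.77×8.285 − 5.000×8.285² = 185 m.

185 m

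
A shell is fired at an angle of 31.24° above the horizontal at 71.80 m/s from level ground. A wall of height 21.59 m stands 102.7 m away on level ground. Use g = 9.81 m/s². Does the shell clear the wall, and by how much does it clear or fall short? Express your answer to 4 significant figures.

Yes — it clears the wall by 26.98 m.

v_x = 71.80 cos 31.24° = 61.389 m/s; v_y0 = 71.80 sin 31.24° = 37.237 m/s.
Time to reach the wall: t = 102.7 / 61.389 = 1.6729 s.
Height at that point: y = 37.237×1.6729 − 4.905×1.6729² = 48.567 m.
That is 48.567 − 21.59 = 26.98 m above the top of the wall, so the shell clears it.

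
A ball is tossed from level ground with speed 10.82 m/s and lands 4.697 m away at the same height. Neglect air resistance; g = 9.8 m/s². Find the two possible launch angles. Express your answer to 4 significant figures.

11.58° and 78.42°

Level-ground range: R = v₀² sin(2θ)/g ⇒ sin 2θ = R g / v₀² = 4.697×9.8/10.82² = 0.3932.
2θ = arcsin(0.3932) = 23.154° or 180° − 23.154° = 156.846°.
So θ = 11.58° or θ = 78.42°.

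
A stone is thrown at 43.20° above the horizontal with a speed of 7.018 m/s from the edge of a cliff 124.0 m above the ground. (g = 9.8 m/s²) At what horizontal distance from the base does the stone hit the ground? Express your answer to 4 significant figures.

28.37 m

Components: v_x = 7.018 cos 43.20° = 5.1159 m/s, v_y = 7.018 sin 43.20° = 4.8042 m/s.
Vertical: 0 = 124.0 + 4.8042 t − ½(9.8) t² ⇒ 4.900 t² − 4.8042 t − 124.0 = 0.
t = [4.8042 + √(23.080 + 2430.4)] / 9.800 = 5.5446 s.
Horizontal: R = v_x · t = 5.1159 × 5.5446 = 28.37 m.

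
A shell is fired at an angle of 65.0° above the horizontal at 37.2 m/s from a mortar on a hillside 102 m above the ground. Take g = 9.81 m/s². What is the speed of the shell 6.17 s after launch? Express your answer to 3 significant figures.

v_x = 37.2 cos 65.0° = 15.72 m/s (constant).
v_y(t) = 37.2 sin 65.0° − g t = 33.71 − 9.81 × 6.17 = -26.82 m/s.
Speed = √(v_x² + v_y²) = √(247.1 + 719.3) = 31.1 m/s.

31.1 m/s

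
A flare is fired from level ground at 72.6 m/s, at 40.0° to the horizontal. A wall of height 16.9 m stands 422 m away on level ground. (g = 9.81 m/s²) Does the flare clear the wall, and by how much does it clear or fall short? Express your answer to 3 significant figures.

Yes — it clears the wall by 54.8 m.

v_x = 72.6 cos 40.0° = 55.61 m/s; v_y0 = 72.6 sin 40.0° = 46.67 m/s.
Time to reach the wall: t = 422 / 55.61 = 7.589 s.
Height at that point: y = 46.67×7.589 − 4.905×7.589² = 71.69 m.
That is 71.69 − 16.9 = 54.8 m above the top of the wall, so the flare clears it.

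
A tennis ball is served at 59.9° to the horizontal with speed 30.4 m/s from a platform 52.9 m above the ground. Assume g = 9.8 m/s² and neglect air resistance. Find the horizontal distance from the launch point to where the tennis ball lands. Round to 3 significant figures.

106 m

Components: v_x = 30.4 cos 59.9° = 15.25 m/s, v_y = 30.4 sin 59.9° = 26.30 m/s.
Vertical: 0 = 52.9 + 26.30 t − ½(9.8) t² ⇒ 4.900 t² − 26.30 t − 52.9 = 0.
t = [26.30 + √(691.7 + 1037)] / 9.800 = 6.926 s.
Horizontal: R = v_x · t = 15.25 × 6.926 = 106 m.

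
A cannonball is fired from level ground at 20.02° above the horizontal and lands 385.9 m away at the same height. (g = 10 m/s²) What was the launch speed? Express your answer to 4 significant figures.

On level ground, R = v₀² sin(2θ) / g, so v₀ = √(R g / sin 2θ).
sin(2 × 20.02°) = 0.6433.
v₀ = √(385.9 × 10 / 0.6433) = √5998.8 = 77.45 m/s.

77.45 m/s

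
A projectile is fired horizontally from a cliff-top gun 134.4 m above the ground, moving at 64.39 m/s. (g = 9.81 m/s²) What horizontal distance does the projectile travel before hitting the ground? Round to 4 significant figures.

Initial vertical velocity is zero, so the fall time comes from h = ½ g t²: t = √(2 × 134.4 / 9.81) = 5.2346 s.
Horizontal motion is uniform at 64.39 m/s, so x = 64.39 × 5.2346 = 337.1 m.

337.1 m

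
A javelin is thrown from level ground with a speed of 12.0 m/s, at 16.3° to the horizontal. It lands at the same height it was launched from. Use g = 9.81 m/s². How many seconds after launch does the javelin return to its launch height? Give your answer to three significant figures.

Vertical component: v_y = 12.0 sin 16.3° = 3.368 m/s.
For a projectile landing at launch height, time of flight is t = 2 v_y / g = 2 × 3.368 / 9.81 = 0.687 s.

0.687 s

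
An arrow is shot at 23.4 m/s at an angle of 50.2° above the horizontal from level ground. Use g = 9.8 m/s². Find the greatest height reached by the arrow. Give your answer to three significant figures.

16.5 m

Vertical component of launch velocity: v_y = 23.4 sin 50.2° = 17.98 m/s.
At the highest point the vertical velocity is zero, so v_y² = 2 g h_max.
h_max = (17.98)² / (2 × 9.8) = 323.3 / 19.60 = 16.5 m.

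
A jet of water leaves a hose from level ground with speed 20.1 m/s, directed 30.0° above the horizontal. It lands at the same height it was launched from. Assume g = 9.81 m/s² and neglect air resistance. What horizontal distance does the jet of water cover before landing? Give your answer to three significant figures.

35.7 m

Components: v_x = 20.1 cos 30.0° = 17.41 m/s, v_y = 20.1 sin 30.0° = 10.05 m/s.
Time of flight (same landing height): t = 2 v_y / g = 2 × 10.05 / 9.81 = 2.049 s.
Range: R = v_x · t = 17.41 × 2.049 = 35.7 m.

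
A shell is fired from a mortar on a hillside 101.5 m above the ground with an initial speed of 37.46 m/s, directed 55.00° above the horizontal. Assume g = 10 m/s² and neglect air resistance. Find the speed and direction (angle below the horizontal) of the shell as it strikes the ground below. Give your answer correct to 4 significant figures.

58.59 m/s at 68.49° below the horizontal

v_x = 37.46 cos 55.00° = 21.486 m/s (constant).
|v_y| at impact = √((30.685)² + 2×10×101.5) = 54.512 m/s.
Speed = √(21.486² + 54.512²) = 58.59 m/s; angle = arctan(54.512/21.486) = 68.49° below horizontal.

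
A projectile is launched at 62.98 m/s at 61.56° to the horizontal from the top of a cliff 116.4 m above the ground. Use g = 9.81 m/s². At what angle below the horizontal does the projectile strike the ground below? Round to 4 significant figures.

v_x = 62.98 cos 61.56° = 29.993 m/s.
At impact |v_y| = √(v_y0² + 2 g h) = √(55.379² + 2×9.81×116.4) = 73.148 m/s.
Angle below horizontal = arctan(|v_y| / v_x) = arctan(73.148 / 29.993) = 67.70°.

67.70°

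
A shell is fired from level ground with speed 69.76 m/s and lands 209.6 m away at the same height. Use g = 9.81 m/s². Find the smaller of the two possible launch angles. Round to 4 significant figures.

12.50°

Level-ground range: R = v₀² sin(2θ)/g ⇒ sin 2θ = R g / v₀² = 209.6×9.81/69.76² = 0.4225.
2θ = arcsin(0.4225) = 24.993° or 180° − 24.993° = 155.007°.
So θ = 12.50° or θ = 77.50°.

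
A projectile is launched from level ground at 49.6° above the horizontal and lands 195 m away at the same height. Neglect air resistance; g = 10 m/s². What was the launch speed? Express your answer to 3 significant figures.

44.4 m/s

On level ground, R = v₀² sin(2θ) / g, so v₀ = √(R g / sin 2θ).
sin(2 × 49.6°) = 0.9871.
v₀ = √(195 × 10 / 0.9871) = √1975 = 44.4 m/s.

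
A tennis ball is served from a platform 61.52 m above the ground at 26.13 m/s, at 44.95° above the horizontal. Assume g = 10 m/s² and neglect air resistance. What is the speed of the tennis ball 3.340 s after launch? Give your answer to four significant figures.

23.77 m/s

v_x = 26.13 cos 44.95° = 18.493 m/s (constant).
v_y(t) = 26.13 sin 44.95° − g t = 18.461 − 10 × 3.340 = -14.939 m/s.
Speed = √(v_x² + v_y²) = √(341.99 + 223.17) = 23.77 m/s.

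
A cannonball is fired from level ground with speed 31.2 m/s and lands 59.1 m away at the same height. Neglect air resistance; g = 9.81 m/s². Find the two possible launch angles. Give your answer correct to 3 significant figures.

Level-ground range: R = v₀² sin(2θ)/g ⇒ sin 2θ = R g / v₀² = 59.1×9.81/31.2² = 0.5956.
2θ = arcsin(0.5956) = 36.56° or 180° − 36.56° = 143.44°.
So θ = 18.3° or θ = 71.7°.

18.3° and 71.7°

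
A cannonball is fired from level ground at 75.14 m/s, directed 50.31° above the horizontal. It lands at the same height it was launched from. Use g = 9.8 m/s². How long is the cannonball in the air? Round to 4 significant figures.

11.80 s

Vertical component: v_y = 75.14 sin 50.31° = 57.821 m/s.
For a projectile landing at launch height, time of flight is t = 2 v_y / g = 2 × 57.821 / 9.8 = 11.80 s.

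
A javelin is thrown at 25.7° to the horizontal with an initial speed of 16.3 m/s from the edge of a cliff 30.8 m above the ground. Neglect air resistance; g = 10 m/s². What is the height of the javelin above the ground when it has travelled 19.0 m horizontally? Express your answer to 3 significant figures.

31.6 m

v_x = 16.3 cos 25.7° = 14.69 m/s, v_y0 = 16.3 sin 25.7° = 7.069 m/s.
Time to reach x = 19.0 m: t = x / v_x = 19.0 / 14.69 = 1.293 s.
y = 30.8 + v_y0 t − ½ g t² = 30.8 + 7.069×1.293 − 5.000×1.293² = 31.6 m.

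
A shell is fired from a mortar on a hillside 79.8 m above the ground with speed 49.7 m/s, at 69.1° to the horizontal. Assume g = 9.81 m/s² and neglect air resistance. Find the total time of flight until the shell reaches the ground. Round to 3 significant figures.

11.0 s

Vertical component: v_y = 49.7 sin 69.1° = 46.43 m/s.
Taking up as positive with launch at y = 79.8 m, landing at y = 0: 0 = 79.8 + 46.43 t − ½(9.81) t².
Solving 4.905 t² − 46.43 t − 79.8 = 0 gives t = [46.43 + √(46.43² + 4·4.905·79.8)] / 9.810 = 11.0 s.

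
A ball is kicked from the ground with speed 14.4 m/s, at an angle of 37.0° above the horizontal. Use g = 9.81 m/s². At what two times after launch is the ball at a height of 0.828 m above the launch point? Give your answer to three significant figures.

v_y0 = 14.4 sin 37.0° = 8.666 m/s.
Set y = v_y0 t − ½ g t² = 0.828: 4.905 t² − 8.666 t + 0.828 = 0.
t = [8.666 ± √(75.10 − 16.25)] / 9.81 = (8.666 ± 7.671) / 9.81, giving t = 0.101 s or t = 1.67 s.
So the ball is at 0.828 m at t = 0.101 s (rising) and t = 1.67 s (falling).

0.101 s and 1.67 s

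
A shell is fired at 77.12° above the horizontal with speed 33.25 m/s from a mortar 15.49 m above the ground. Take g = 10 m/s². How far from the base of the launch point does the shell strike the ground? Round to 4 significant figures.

Components: v_x = 33.25 cos 77.12° = 7.4118 m/s, v_y = 33.25 sin 77.12° = 32.413 m/s.
Vertical: 0 = 15.49 + 32.413 t − ½(10) t² ⇒ 5.000 t² − 32.413 t − 15.49 = 0.
t = [32.413 + √(1050.6 + 309.80)] / 10.00 = 6.9297 s.
Horizontal: R = v_x · t = 7.4118 × 6.9297 = 51.36 m.

51.36 m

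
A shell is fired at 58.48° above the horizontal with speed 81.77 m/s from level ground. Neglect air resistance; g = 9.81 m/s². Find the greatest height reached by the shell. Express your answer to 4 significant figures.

247.6 m

Vertical component of launch velocity: v_y = 81.77 sin 58.48° = 69.705 m/s.
At the highest point the vertical velocity is zero, so v_y² = 2 g h_max.
h_max = (69.705)² / (2 × 9.81) = 4858.8 / 19.62 = 247.6 m.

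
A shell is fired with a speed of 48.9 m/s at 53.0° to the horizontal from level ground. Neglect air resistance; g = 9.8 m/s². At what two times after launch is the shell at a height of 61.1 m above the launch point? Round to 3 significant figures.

2.14 s and 5.83 s

v_y0 = 48.9 sin 53.0° = 39.05 m/s.
Set y = v_y0 t − ½ g t² = 61.1: 4.900 t² − 39.05 t + 61.1 = 0.
t = [39.05 ± √(1525 − 1198)] / 9.8 = (39.05 ± 18.08) / 9.8, giving t = 2.14 s or t = 5.83 s.
So the shell is at 61.1 m at t = 2.14 s (rising) and t = 5.83 s (falling).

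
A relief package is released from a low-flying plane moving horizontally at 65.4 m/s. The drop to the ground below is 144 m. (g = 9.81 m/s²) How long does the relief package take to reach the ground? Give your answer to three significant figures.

5.42 s

The horizontal speed doesn't affect the fall. With v_y0 = 0, h = ½ g t².
t = √(2 × 144 / 9.81) = √29.36 = 5.42 s.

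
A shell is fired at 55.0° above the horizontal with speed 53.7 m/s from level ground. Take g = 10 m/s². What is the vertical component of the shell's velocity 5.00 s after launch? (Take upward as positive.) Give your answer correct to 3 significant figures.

-6.01 m/s

Initial vertical component: v_y0 = 53.7 sin 55.0° = 43.99 m/s.
v_y(t) = v_y0 − g t = 43.99 − 10 × 5.00 = -6.01 m/s.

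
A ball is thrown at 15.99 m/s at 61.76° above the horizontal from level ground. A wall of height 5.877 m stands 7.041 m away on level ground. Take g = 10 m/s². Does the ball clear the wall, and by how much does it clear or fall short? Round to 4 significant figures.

v_x = 15.99 cos 61.76° = 7.5659 m/s; v_y0 = 15.99 sin 61.76° = 14.087 m/s.
Time to reach the wall: t = 7.041 / 7.5659 = 0.93062 s.
Height at that point: y = 14.087×0.93062 − 5.000×0.93062² = 8.7794 m.
That is 8.7794 − 5.877 = 2.902 m above the top of the wall, so the ball clears it.

Yes — it clears the wall by 2.902 m.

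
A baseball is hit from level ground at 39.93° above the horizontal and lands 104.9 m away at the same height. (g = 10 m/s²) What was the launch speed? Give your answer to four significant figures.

32.64 m/s

On level ground, R = v₀² sin(2θ) / g, so v₀ = √(R g / sin 2θ).
sin(2 × 39.93°) = 0.9844.
v₀ = √(104.9 × 10 / 0.9844) = √1065.6 = 32.64 m/s.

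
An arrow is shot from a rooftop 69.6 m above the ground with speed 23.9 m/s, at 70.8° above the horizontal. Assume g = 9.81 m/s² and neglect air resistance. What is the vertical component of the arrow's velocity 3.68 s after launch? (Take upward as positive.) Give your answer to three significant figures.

Initial vertical component: v_y0 = 23.9 sin 70.8° = 22.57 m/s.
v_y(t) = v_y0 − g t = 22.57 − 9.81 × 3.68 = -13.5 m/s.

-13.5 m/s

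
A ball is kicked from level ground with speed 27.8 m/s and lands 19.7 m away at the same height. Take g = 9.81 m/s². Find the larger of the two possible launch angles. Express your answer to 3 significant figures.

82.8°

Level-ground range: R = v₀² sin(2θ)/g ⇒ sin 2θ = R g / v₀² = 19.7×9.81/27.8² = 0.2501.
2θ = arcsin(0.2501) = 14.48° or 180° − 14.48° = 165.52°.
So θ = 7.24° or θ = 82.8°.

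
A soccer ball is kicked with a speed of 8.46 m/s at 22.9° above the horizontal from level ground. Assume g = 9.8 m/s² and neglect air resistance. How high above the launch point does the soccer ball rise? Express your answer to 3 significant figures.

0.553 m

Vertical component of launch velocity: v_y = 8.46 sin 22.9° = 3.292 m/s.
At the highest point the vertical velocity is zero, so v_y² = 2 g h_max.
h_max = (3.292)² / (2 × 9.8) = 10.84 / 19.60 = 0.553 m.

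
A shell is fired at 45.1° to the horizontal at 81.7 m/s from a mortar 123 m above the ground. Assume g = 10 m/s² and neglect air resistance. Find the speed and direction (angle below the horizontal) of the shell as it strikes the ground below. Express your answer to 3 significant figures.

95.6 m/s at 52.9° below the horizontal

v_x = 81.7 cos 45.1° = 57.67 m/s (constant).
|v_y| at impact = √((57.87)² + 2×10×123) = 76.22 m/s.
Speed = √(57.67² + 76.22²) = 95.6 m/s; angle = arctan(76.22/57.67) = 52.9° below horizontal.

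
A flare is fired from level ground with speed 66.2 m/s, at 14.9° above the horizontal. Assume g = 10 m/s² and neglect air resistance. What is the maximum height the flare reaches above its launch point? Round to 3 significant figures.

14.5 m

Vertical component of launch velocity: v_y = 66.2 sin 14.9° = 17.02 m/s.
At the highest point the vertical velocity is zero, so v_y² = 2 g h_max.
h_max = (17.02)² / (2 × 10) = 289.7 / 20.00 = 14.5 m.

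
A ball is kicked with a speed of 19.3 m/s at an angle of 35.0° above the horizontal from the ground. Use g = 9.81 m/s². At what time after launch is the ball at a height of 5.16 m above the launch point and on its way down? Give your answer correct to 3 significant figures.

v_y0 = 19.3 sin 35.0° = 11.07 m/s.
Set y = v_y0 t − ½ g t² = 5.16: 4.905 t² − 11.07 t + 5.16 = 0.
t = [11.07 ± √(122.5 − 101.2)] / 9.81 = (11.07 ± 4.615) / 9.81, giving t = 0.658 s or t = 1.60 s.
On the way down corresponds to the larger root: t = 1.60 s.

1.60 s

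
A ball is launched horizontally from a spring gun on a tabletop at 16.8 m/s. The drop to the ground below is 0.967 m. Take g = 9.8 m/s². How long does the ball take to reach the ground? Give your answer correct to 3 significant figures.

The horizontal speed doesn't affect the fall. With v_y0 = 0, h = ½ g t².
t = √(2 × 0.967 / 9.8) = √0.1973 = 0.444 s.

0.444 s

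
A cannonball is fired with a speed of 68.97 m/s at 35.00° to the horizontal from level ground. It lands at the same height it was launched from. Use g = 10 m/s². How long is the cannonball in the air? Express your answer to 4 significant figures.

7.912 s

Vertical component: v_y = 68.97 sin 35.00° = 39.560 m/s.
For a projectile landing at launch height, time of flight is t = 2 v_y / g = 2 × 39.560 / 10 = 7.912 s.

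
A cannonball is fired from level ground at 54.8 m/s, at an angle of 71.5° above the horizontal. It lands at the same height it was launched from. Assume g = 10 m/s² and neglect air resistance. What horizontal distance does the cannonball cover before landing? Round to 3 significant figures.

181 m

Components: v_x = 54.8 cos 71.5° = 17.39 m/s, v_y = 54.8 sin 71.5° = 51.97 m/s.
Time of flight (same landing height): t = 2 v_y / g = 2 × 51.97 / 10 = 10.39 s.
Range: R = v_x · t = 17.39 × 10.39 = 181 m.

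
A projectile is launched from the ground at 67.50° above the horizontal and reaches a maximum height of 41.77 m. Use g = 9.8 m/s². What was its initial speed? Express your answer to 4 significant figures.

At maximum height v_y = 0, so (v₀ sin θ)² = 2 g H.
v₀ sin 67.50° = √(2 × 9.8 × 41.77) = 28.613 m/s.
v₀ = 28.613 / sin 67.50° = 28.613 / 0.9239 = 30.97 m/s.

30.97 m/s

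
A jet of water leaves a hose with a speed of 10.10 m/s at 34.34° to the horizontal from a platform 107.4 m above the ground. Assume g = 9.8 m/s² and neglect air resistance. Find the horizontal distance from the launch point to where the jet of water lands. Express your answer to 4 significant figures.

Components: v_x = 10.10 cos 34.34° = 8.3396 m/s, v_y = 10.10 sin 34.34° = 5.6974 m/s.
Vertical: 0 = 107.4 + 5.6974 t − ½(9.8) t² ⇒ 4.900 t² − 5.6974 t − 107.4 = 0.
t = [5.6974 + √(32.460 + 2105.0)] / 9.800 = 5.2990 s.
Horizontal: R = v_x · t = 8.3396 × 5.2990 = 44.19 m.

44.19 m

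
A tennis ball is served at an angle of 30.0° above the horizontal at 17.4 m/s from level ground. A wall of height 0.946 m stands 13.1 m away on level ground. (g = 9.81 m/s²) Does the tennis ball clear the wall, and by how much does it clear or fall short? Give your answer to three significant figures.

Yes — it clears the wall by 2.91 m.

v_x = 17.4 cos 30.0° = 15.07 m/s; v_y0 = 17.4 sin 30.0° = 8.700 m/s.
Time to reach the wall: t = 13.1 / 15.07 = 0.8693 s.
Height at that point: y = 8.700×0.8693 − 4.905×0.8693² = 3.856 m.
That is 3.856 − 0.946 = 2.91 m above the top of the wall, so the tennis ball clears it.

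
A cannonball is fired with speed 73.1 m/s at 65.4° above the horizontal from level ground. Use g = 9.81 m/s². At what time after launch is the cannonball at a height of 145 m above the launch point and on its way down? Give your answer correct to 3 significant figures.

10.8 s

v_y0 = 73.1 sin 65.4° = 66.47 m/s.
Set y = v_y0 t − ½ g t² = 145: 4.905 t² − 66.47 t + 145 = 0.
t = [66.47 ± √(4418 − 2845)] / 9.81 = (66.47 ± 39.66) / 9.81, giving t = 2.73 s or t = 10.8 s.
On the way down corresponds to the larger root: t = 10.8 s.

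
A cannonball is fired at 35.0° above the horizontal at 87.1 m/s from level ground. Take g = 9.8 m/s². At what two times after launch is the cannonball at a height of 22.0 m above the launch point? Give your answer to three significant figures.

0.461 s and 9.73 s

v_y0 = 87.1 sin 35.0° = 49.96 m/s.
Set y = v_y0 t − ½ g t² = 22.0: 4.900 t² − 49.96 t + 22.0 = 0.
t = [49.96 ± √(2496 − 431.2)] / 9.8 = (49.96 ± 45.44) / 9.8, giving t = 0.461 s or t = 9.73 s.
So the cannonball is at 22.0 m at t = 0.461 s (rising) and t = 9.73 s (falling).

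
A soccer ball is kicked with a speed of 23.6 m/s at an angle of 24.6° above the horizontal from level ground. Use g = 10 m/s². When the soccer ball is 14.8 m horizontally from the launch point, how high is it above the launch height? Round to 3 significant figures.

4.40 m

v_x = 23.6 cos 24.6° = 21.46 m/s, v_y0 = 23.6 sin 24.6° = 9.824 m/s.
Time to reach x = 14.8 m: t = x / v_x = 14.8 / 21.46 = 0.6897 s.
y = v_y0 t − ½ g t² = 9.824×0.6897 − 5.000×0.6897² = 4.40 m.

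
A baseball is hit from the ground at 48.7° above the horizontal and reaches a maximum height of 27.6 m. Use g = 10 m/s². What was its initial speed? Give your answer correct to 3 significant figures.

At maximum height v_y = 0, so (v₀ sin θ)² = 2 g H.
v₀ sin 48.7° = √(2 × 10 × 27.6) = 23.49 m/s.
v₀ = 23.49 / sin 48.7° = 23.49 / 0.7513 = 31.3 m/s.

31.3 m/s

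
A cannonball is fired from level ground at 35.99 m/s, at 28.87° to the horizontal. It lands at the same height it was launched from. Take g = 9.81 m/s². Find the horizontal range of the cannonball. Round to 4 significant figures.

111.7 m

For level ground, R = v₀² sin(2θ) / g.
sin(2 × 28.87°) = sin 57.740° = 0.8456.
R = (35.99)² × 0.8456 / 9.81 = 111.7 m.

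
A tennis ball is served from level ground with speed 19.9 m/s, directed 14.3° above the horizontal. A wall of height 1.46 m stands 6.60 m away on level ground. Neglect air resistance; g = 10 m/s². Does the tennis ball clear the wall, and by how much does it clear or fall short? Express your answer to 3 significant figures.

v_x = 19.9 cos 14.3° = 19.28 m/s; v_y0 = 19.9 sin 14.3° = 4.915 m/s.
Time to reach the wall: t = 6.60 / 19.28 = 0.3423 s.
Height at that point: y = 4.915×0.3423 − 5.000×0.3423² = 1.097 m.
That is 1.46 − 1.097 = 0.363 m below the top of the wall, so the tennis ball does not clear it.

No — it falls 0.363 m short of clearing the wall.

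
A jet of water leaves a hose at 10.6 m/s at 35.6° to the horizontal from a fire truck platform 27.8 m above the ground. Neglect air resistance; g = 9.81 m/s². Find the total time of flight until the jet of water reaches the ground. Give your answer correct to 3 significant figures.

Vertical component: v_y = 10.6 sin 35.6° = 6.171 m/s.
Taking up as positive with launch at y = 27.8 m, landing at y = 0: 0 = 27.8 + 6.171 t − ½(9.81) t².
Solving 4.905 t² − 6.171 t − 27.8 = 0 gives t = [6.171 + √(6.171² + 4·4.905·27.8)] / 9.810 = 3.09 s.

3.09 s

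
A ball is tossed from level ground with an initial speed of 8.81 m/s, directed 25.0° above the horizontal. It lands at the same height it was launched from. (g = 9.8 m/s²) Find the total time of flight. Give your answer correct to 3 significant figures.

Vertical component: v_y = 8.81 sin 25.0° = 3.723 m/s.
For a projectile landing at launch height, time of flight is t = 2 v_y / g = 2 × 3.723 / 9.8 = 0.760 s.

0.760 s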